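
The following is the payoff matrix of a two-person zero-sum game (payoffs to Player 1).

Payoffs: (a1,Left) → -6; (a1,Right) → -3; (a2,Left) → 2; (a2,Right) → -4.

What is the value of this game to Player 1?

-10/3

Row minima: a1 → -6, a2 → -4; maximin = -4.
Column maxima: Left → 2, Right → -3; minimax = -3.
-4 ≠ -3, so there is no saddle point; optimal play is mixed.
Let Player 1 play a1 with probability p. Expected payoff against Left: (-6)p + 2(1−p) = −8p + 2; against Right: (-3)p + (-4)(1−p) = p − 4.
Setting these equal: −8p + 2 = p − 4 ⇒ −9p = -6 ⇒ p = 2/3, and the value is (-8)·(2/3) + 2 = -10/3.
For Player 2: with q = P(Left), equating a1's and a2's payoffs gives −3q − 3 = 6q − 4 ⇒ q = 1/9.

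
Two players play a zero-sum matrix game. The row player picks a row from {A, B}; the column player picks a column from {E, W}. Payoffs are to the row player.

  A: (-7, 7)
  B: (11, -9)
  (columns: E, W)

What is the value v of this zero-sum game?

7/17

Row minima: A → -7, B → -9; maximin = -7.
Column maxima: E → 11, W → 7; minimax = 7.
-7 ≠ 7, so there is no saddle point; optimal play is mixed.
Let the row player play A with probability p. Expected payoff against E: (-7)p + 11(1−p) = −18p + 11; against W: 7p + (-9)(1−p) = 16p − 9.
Setting these equal: −18p + 11 = 16p − 9 ⇒ −34p = -20 ⇒ p = 10/17, and the value is (-18)·(10/17) + 11 = 7/17.
For the column player: with q = P(E), equating A's and B's payoffs gives −14q + 7 = 20q − 9 ⇒ q = 8/17.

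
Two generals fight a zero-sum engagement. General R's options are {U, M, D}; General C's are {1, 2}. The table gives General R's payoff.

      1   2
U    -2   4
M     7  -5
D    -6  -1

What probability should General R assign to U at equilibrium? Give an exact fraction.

Row minima: U → -2, M → -5, D → -6; maximin = -2.
Column maxima: 1 → 7, 2 → 4; minimax = 4.
-2 ≠ 4, so there is no saddle point; optimal play is mixed.
D is strictly dominated by U, so General R never plays it.
On the remaining 2×2 (U, M vs 1, 2):
Let General R play U with probability p. Expected payoff against 1: (-2)p + 7(1−p) = −9p + 7; against 2: 4p + (-5)(1−p) = 9p − 5.
Setting these equal: −9p + 7 = 9p − 5 ⇒ −18p = -12 ⇒ p = 2/3, and the value is (-9)·(2/3) + 7 = 1.
For General C: with q = P(1), equating U's and M's payoffs gives −6q + 4 = 12q − 5 ⇒ q = 1/2.

2/3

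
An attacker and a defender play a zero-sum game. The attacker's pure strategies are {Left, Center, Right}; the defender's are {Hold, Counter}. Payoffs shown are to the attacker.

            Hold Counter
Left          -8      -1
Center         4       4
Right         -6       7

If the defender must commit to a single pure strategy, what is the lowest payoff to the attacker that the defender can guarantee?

4

Column maxima: Hold → 4, Counter → 7.
The smallest of these is 4.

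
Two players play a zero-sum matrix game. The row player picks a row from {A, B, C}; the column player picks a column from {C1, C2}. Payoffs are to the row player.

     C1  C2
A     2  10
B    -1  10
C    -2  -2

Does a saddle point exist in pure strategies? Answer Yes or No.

Yes

Row minima: A → 2, B → -1, C → -2; maximin = 2.
Column maxima: C1 → 2, C2 → 10; minimax = 2.
maximin = minimax = 2, so a saddle point exists.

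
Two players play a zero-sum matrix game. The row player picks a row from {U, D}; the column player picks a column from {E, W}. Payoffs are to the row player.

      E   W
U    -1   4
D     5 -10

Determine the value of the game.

1/2

Row minima: U → -1, D → -10; maximin = -1.
Column maxima: E → 5, W → 4; minimax = 4.
-1 ≠ 4, so there is no saddle point; optimal play is mixed.
Let the row player play U with probability p. Expected payoff against E: (-1)p + 5(1−p) = −6p + 5; against W: 4p + (-10)(1−p) = 14p − 10.
Setting these equal: −6p + 5 = 14p − 10 ⇒ −20p = -15 ⇒ p = 3/4, and the value is (-6)·(3/4) + 5 = 1/2.
For the column player: with q = P(E), equating U's and D's payoffs gives −5q + 4 = 15q − 10 ⇒ q = 7/10.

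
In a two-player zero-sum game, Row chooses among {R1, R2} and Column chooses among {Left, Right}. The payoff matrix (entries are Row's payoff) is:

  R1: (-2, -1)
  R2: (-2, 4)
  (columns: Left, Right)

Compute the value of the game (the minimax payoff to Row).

Row minima: R1 → -2, R2 → -2; maximin = -2.
Column maxima: Left → -2, Right → 4; minimax = -2.
Since maximin = minimax = -2, there is a saddle point and the value is -2.

-2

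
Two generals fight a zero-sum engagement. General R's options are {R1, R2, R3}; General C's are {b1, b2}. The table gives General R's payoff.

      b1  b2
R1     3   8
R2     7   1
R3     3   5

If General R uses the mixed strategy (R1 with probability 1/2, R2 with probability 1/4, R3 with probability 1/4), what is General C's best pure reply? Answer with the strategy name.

b1

If General C plays b1, General R's expected payoff is (1/2)·3 + (1/4)·7 + (1/4)·3 = 4.
If General C plays b2, General R's expected payoff is (1/2)·8 + (1/4)·1 + (1/4)·5 = 11/2.
General C minimizes General R's payoff; the smallest is 4, so the best response is b1.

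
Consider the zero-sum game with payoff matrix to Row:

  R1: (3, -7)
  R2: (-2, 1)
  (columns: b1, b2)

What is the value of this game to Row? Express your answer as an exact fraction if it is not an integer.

Row minima: R1 → -7, R2 → -2; maximin = -2.
Column maxima: b1 → 3, b2 → 1; minimax = 1.
-2 ≠ 1, so there is no saddle point; optimal play is mixed.
Let Row play R1 with probability p. Expected payoff against b1: 3p + (-2)(1−p) = 5p − 2; against b2: (-7)p + 1(1−p) = −8p + 1.
Setting these equal: 5p − 2 = −8p + 1 ⇒ 13p = 3 ⇒ p = 3/13, and the value is (5)·(3/13) − 2 = -11/13.
For Column: with q = P(b1), equating R1's and R2's payoffs gives 10q − 7 = −3q + 1 ⇒ q = 8/13.

-11/13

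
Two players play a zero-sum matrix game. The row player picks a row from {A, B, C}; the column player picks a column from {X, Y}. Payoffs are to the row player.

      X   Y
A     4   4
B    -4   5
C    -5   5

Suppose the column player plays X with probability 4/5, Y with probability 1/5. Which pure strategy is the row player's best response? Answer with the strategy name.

Expected payoff of A: (4/5)·4 + (1/5)·4 = 4.
Expected payoff of B: (4/5)·(-4) + (1/5)·5 = -11/5.
Expected payoff of C: (4/5)·(-5) + (1/5)·5 = -3.
The largest is 4, so the row player's best response is A.

A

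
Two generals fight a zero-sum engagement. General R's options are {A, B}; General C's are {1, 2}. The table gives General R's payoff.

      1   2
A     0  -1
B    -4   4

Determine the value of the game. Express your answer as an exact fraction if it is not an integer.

Row minima: A → -1, B → -4; maximin = -1.
Column maxima: 1 → 0, 2 → 4; minimax = 0.
-1 ≠ 0, so there is no saddle point; optimal play is mixed.
Let General R play A with probability p. Expected payoff against 1: 0p + (-4)(1−p) = 4p − 4; against 2: (-1)p + 4(1−p) = −5p + 4.
Setting these equal: 4p − 4 = −5p + 4 ⇒ 9p = 8 ⇒ p = 8/9, and the value is (4)·(8/9) − 4 = -4/9.
For General C: with q = P(1), equating A's and B's payoffs gives q − 1 = −8q + 4 ⇒ q = 5/9.

-4/9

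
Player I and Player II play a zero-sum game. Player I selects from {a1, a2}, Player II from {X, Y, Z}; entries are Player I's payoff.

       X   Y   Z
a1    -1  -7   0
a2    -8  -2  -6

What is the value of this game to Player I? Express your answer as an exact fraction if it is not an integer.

-9/2

Row minima: a1 → -7, a2 → -8; maximin = -7.
Column maxima: X → -1, Y → -2, Z → 0; minimax = -2.
-7 ≠ -2, so there is no saddle point; optimal play is mixed.
Z is strictly dominated by X (it gives Player I strictly more in every row), so Player II never plays it.
On the remaining 2×2 (a1, a2 vs X, Y):
Let Player I play a1 with probability p. Expected payoff against X: (-1)p + (-8)(1−p) = 7p − 8; against Y: (-7)p + (-2)(1−p) = −5p − 2.
Setting these equal: 7p − 8 = −5p − 2 ⇒ 12p = 6 ⇒ p = 1/2, and the value is (7)·(1/2) − 8 = -9/2.
For Player II: with q = P(X), equating a1's and a2's payoffs gives 6q − 7 = −6q − 2 ⇒ q = 5/12.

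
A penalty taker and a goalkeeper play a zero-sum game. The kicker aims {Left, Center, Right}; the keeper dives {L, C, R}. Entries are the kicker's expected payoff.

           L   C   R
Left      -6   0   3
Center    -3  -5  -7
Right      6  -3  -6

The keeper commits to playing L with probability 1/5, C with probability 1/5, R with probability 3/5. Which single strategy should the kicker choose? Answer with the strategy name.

Left

Expected payoff of Left: (1/5)·(-6) + (1/5)·0 + (3/5)·3 = 3/5.
Expected payoff of Center: (1/5)·(-3) + (1/5)·(-5) + (3/5)·(-7) = -29/5.
Expected payoff of Right: (1/5)·6 + (1/5)·(-3) + (3/5)·(-6) = -3.
The largest is 3/5, so the kicker's best response is Left.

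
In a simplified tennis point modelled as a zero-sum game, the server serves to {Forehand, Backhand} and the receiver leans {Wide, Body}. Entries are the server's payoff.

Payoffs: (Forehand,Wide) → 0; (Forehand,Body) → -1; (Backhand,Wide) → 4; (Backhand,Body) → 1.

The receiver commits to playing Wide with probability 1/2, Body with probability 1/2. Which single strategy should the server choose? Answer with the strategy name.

Backhand

Expected payoff of Forehand: (1/2)·0 + (1/2)·(-1) = -1/2.
Expected payoff of Backhand: (1/2)·4 + (1/2)·1 = 5/2.
The largest is 5/2, so the server's best response is Backhand.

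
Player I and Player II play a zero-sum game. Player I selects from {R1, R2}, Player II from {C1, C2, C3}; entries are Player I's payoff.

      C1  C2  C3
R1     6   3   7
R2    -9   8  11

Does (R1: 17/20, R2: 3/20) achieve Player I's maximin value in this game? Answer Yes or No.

Against C1 this mix gives (17/20)·6 + (3/20)·(-9) = 15/4.
Against C2 this mix gives (17/20)·3 + (3/20)·8 = 15/4.
Against C3 this mix gives (17/20)·7 + (3/20)·11 = 38/5.
All of Player II's active replies (C1, C2) yield 15/4, and no column does worse for Player I. The mix makes Player II indifferent and guarantees 15/4, so it is optimal.

Yes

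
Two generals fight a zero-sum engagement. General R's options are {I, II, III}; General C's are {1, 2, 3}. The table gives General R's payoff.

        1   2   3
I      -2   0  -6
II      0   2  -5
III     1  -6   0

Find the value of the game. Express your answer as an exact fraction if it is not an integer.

Row minima: I → -6, II → -5, III → -6; maximin = -5.
Column maxima: 1 → 1, 2 → 2, 3 → 0; minimax = 0.
-5 ≠ 0, so there is no saddle point; optimal play is mixed.
I is strictly dominated by II, so General R never plays it.
1 is strictly dominated by 3 (it gives General R strictly more in every row), so General C never plays it.
On the remaining 2×2 (II, III vs 2, 3):
Let General R play II with probability p. Expected payoff against 2: 2p + (-6)(1−p) = 8p − 6; against 3: (-5)p + 0(1−p) = −5p.
Setting these equal: 8p − 6 = −5p ⇒ 13p = 6 ⇒ p = 6/13, and the value is (8)·(6/13) − 6 = -30/13.
For General C: with q = P(2), equating II's and III's payoffs gives 7q − 5 = −6q ⇒ q = 5/13.

-30/13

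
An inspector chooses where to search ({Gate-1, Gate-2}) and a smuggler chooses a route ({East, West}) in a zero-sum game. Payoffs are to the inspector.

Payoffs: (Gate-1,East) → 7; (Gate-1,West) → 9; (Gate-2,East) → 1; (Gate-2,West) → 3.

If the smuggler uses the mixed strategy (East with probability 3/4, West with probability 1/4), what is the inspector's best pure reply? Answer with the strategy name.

Expected payoff of Gate-1: (3/4)·7 + (1/4)·9 = 15/2.
Expected payoff of Gate-2: (3/4)·1 + (1/4)·3 = 3/2.
The largest is 15/2, so the inspector's best response is Gate-1.

Gate-1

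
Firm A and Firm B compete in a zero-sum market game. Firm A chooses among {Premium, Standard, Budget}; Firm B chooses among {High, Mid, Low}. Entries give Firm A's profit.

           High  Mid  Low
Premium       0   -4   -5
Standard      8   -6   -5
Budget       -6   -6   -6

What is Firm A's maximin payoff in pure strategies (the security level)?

-5

Row minima: Premium → -5, Standard → -6, Budget → -6.
The best of these is -5.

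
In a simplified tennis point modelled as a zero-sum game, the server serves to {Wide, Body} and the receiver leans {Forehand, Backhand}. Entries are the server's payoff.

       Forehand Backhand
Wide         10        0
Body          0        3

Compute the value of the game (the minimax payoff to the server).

30/13

Row minima: Wide → 0, Body → 0; maximin = 0.
Column maxima: Forehand → 10, Backhand → 3; minimax = 3.
0 ≠ 3, so there is no saddle point; optimal play is mixed.
Let the server play Wide with probability p. Expected payoff against Forehand: 10p + 0(1−p) = 10p; against Backhand: 0p + 3(1−p) = −3p + 3.
Setting these equal: 10p = −3p + 3 ⇒ 13p = 3 ⇒ p = 3/13, and the value is (10)·(3/13) = 30/13.
For the receiver: with q = P(Forehand), equating Wide's and Body's payoffs gives 10q = −3q + 3 ⇒ q = 3/13.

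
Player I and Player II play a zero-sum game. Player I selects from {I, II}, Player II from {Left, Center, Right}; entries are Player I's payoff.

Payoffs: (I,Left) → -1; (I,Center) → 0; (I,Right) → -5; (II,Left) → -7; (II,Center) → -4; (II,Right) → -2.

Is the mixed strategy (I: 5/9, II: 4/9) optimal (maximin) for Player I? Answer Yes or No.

Yes

Against Left this mix gives (5/9)·(-1) + (4/9)·(-7) = -11/3.
Against Center this mix gives (5/9)·0 + (4/9)·(-4) = -16/9.
Against Right this mix gives (5/9)·(-5) + (4/9)·(-2) = -11/3.
All of Player II's active replies (Left, Right) yield -11/3, and no column does worse for Player I. The mix makes Player II indifferent and guarantees -11/3, so it is optimal.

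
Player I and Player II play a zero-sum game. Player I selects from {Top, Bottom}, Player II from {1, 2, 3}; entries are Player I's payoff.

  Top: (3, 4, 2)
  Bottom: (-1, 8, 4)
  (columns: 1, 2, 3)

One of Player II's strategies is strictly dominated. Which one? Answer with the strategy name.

1 holds Player I's payoff strictly below 2 in every row: 3 < 4, -1 < 8.
So 2 is strictly dominated for Player II.

2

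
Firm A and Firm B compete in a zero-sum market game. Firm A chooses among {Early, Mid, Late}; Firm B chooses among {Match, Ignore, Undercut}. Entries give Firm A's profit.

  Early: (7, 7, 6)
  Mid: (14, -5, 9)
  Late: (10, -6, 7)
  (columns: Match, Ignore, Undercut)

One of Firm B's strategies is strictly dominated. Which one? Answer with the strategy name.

Undercut holds Firm A's payoff strictly below Match in every row: 6 < 7, 9 < 14, 7 < 10.
So Match is strictly dominated for Firm B.

Match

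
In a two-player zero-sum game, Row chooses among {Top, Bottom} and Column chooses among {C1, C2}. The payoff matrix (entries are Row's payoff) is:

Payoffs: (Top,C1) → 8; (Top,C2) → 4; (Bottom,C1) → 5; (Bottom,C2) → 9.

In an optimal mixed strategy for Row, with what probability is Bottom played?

Row minima: Top → 4, Bottom → 5; maximin = 5.
Column maxima: C1 → 8, C2 → 9; minimax = 8.
5 ≠ 8, so there is no saddle point; optimal play is mixed.
Let Row play Top with probability p. Expected payoff against C1: 8p + 5(1−p) = 3p + 5; against C2: 4p + 9(1−p) = −5p + 9.
Setting these equal: 3p + 5 = −5p + 9 ⇒ 8p = 4 ⇒ p = 1/2, and the value is (3)·(1/2) + 5 = 13/2.
For Column: with q = P(C1), equating Top's and Bottom's payoffs gives 4q + 4 = −4q + 9 ⇒ q = 5/8.

1/2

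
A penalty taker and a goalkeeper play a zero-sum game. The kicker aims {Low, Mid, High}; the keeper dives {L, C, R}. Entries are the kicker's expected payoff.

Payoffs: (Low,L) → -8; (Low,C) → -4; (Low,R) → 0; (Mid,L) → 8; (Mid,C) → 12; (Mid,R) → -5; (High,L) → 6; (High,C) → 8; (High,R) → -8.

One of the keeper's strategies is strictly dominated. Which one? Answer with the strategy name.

L holds the kicker's payoff strictly below C in every row: -8 < -4, 8 < 12, 6 < 8.
So C is strictly dominated for the keeper.

C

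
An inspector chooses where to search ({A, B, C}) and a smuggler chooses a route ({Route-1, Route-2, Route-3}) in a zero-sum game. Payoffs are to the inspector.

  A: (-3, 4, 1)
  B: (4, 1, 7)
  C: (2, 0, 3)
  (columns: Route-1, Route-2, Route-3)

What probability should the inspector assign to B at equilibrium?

7/10

Row minima: A → -3, B → 1, C → 0; maximin = 1.
Column maxima: Route-1 → 4, Route-2 → 4, Route-3 → 7; minimax = 4.
1 ≠ 4, so there is no saddle point; optimal play is mixed.
C is strictly dominated by B, so the inspector never plays it.
Route-3 is strictly dominated by Route-1 (it gives the inspector strictly more in every row), so the smuggler never plays it.
On the remaining 2×2 (A, B vs Route-1, Route-2):
Let the inspector play A with probability p. Expected payoff against Route-1: (-3)p + 4(1−p) = −7p + 4; against Route-2: 4p + 1(1−p) = 3p + 1.
Setting these equal: −7p + 4 = 3p + 1 ⇒ −10p = -3 ⇒ p = 3/10, and the value is (-7)·(3/10) + 4 = 19/10.
For the smuggler: with q = P(Route-1), equating A's and B's payoffs gives −7q + 4 = 3q + 1 ⇒ q = 3/10.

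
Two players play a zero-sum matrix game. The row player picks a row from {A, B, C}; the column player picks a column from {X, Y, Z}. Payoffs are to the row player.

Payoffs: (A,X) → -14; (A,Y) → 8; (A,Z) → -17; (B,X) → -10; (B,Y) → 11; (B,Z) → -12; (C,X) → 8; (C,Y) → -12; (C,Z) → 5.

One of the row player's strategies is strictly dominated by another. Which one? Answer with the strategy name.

B gives a strictly higher payoff than A against every column: -10 > -14, 11 > 8, -12 > -17.
So A is strictly dominated and the row player never plays it.

A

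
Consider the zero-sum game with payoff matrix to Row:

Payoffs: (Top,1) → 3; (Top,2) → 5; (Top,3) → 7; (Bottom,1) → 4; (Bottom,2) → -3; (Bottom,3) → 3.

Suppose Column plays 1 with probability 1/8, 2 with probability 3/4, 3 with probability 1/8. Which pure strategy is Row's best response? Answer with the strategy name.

Expected payoff of Top: (1/8)·3 + (3/4)·5 + (1/8)·7 = 5.
Expected payoff of Bottom: (1/8)·4 + (3/4)·(-3) + (1/8)·3 = -11/8.
The largest is 5, so Row's best response is Top.

Top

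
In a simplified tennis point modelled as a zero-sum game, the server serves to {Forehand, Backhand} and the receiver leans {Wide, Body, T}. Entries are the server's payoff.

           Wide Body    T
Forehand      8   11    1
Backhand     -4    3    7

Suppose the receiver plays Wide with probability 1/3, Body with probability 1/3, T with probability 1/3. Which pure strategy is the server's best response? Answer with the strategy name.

Forehand

Expected payoff of Forehand: (1/3)·8 + (1/3)·11 + (1/3)·1 = 20/3.
Expected payoff of Backhand: (1/3)·(-4) + (1/3)·3 + (1/3)·7 = 2.
The largest is 20/3, so the server's best response is Forehand.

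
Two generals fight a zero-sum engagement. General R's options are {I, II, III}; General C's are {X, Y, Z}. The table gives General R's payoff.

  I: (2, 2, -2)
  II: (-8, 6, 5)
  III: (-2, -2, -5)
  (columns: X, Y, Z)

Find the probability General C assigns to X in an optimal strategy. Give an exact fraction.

7/17

Row minima: I → -2, II → -8, III → -5; maximin = -2.
Column maxima: X → 2, Y → 6, Z → 5; minimax = 2.
-2 ≠ 2, so there is no saddle point; optimal play is mixed.
III is strictly dominated by I, so General R never plays it.
Y is strictly dominated by Z (it gives General R strictly more in every row), so General C never plays it.
On the remaining 2×2 (I, II vs X, Z):
Let General R play I with probability p. Expected payoff against X: 2p + (-8)(1−p) = 10p − 8; against Z: (-2)p + 5(1−p) = −7p + 5.
Setting these equal: 10p − 8 = −7p + 5 ⇒ 17p = 13 ⇒ p = 13/17, and the value is (10)·(13/17) − 8 = -6/17.
For General C: with q = P(X), equating I's and II's payoffs gives 4q − 2 = −13q + 5 ⇒ q = 7/17.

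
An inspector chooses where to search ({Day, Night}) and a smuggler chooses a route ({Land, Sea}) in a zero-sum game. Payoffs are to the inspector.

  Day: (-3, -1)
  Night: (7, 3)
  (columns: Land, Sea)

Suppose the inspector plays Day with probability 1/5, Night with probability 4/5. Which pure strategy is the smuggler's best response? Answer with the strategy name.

Sea

If the smuggler plays Land, the inspector's expected payoff is (1/5)·(-3) + (4/5)·7 = 5.
If the smuggler plays Sea, the inspector's expected payoff is (1/5)·(-1) + (4/5)·3 = 11/5.
The smuggler minimizes the inspector's payoff; the smallest is 11/5, so the best response is Sea.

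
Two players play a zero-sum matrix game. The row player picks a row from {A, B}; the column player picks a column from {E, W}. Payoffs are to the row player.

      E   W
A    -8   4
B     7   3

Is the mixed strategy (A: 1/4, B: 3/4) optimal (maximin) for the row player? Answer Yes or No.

Against E this mix gives (1/4)·(-8) + (3/4)·7 = 13/4.
Against W this mix gives (1/4)·4 + (3/4)·3 = 13/4.
All of the column player's active replies (E, W) yield 13/4, and no column does worse for the row player. The mix makes the column player indifferent and guarantees 13/4, so it is optimal.

Yes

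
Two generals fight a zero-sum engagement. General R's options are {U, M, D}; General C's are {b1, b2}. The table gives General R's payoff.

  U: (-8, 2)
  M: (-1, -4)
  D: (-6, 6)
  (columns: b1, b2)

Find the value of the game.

Row minima: U → -8, M → -4, D → -6; maximin = -4.
Column maxima: b1 → -1, b2 → 6; minimax = -1.
-4 ≠ -1, so there is no saddle point; optimal play is mixed.
U is strictly dominated by D, so General R never plays it.
On the remaining 2×2 (M, D vs b1, b2):
Let General R play M with probability p. Expected payoff against b1: (-1)p + (-6)(1−p) = 5p − 6; against b2: (-4)p + 6(1−p) = −10p + 6.
Setting these equal: 5p − 6 = −10p + 6 ⇒ 15p = 12 ⇒ p = 4/5, and the value is (5)·(4/5) − 6 = -2.
For General C: with q = P(b1), equating M's and D's payoffs gives 3q − 4 = −12q + 6 ⇒ q = 2/3.

-2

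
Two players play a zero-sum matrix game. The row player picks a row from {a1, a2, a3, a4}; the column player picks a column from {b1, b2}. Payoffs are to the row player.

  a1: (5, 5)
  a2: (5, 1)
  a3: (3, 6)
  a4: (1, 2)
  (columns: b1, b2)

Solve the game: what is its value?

5

Row minima: a1 → 5, a2 → 1, a3 → 3, a4 → 1; maximin = 5.
Column maxima: b1 → 5, b2 → 6; minimax = 5.
Since maximin = minimax = 5, there is a saddle point and the value is 5.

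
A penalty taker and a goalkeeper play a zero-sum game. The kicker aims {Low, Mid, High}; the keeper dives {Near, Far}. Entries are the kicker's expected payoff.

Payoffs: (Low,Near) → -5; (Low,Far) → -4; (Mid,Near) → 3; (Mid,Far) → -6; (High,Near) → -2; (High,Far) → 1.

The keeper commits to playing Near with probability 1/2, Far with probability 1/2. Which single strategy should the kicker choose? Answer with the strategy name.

Expected payoff of Low: (1/2)·(-5) + (1/2)·(-4) = -9/2.
Expected payoff of Mid: (1/2)·3 + (1/2)·(-6) = -3/2.
Expected payoff of High: (1/2)·(-2) + (1/2)·1 = -1/2.
The largest is -1/2, so the kicker's best response is High.

High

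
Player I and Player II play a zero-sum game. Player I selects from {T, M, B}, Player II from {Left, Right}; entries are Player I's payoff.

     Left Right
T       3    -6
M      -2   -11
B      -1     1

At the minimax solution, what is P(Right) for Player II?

Row minima: T → -6, M → -11, B → -1; maximin = -1.
Column maxima: Left → 3, Right → 1; minimax = 1.
-1 ≠ 1, so there is no saddle point; optimal play is mixed.
M is strictly dominated by T, so Player I never plays it.
On the remaining 2×2 (T, B vs Left, Right):
Let Player I play T with probability p. Expected payoff against Left: 3p + (-1)(1−p) = 4p − 1; against Right: (-6)p + 1(1−p) = −7p + 1.
Setting these equal: 4p − 1 = −7p + 1 ⇒ 11p = 2 ⇒ p = 2/11, and the value is (4)·(2/11) − 1 = -3/11.
For Player II: with q = P(Left), equating T's and B's payoffs gives 9q − 6 = −2q + 1 ⇒ q = 7/11.

4/11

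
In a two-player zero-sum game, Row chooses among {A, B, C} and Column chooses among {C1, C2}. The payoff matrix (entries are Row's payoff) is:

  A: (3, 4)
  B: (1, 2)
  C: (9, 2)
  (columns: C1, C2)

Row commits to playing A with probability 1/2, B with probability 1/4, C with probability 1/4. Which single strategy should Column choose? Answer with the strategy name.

If Column plays C1, Row's expected payoff is (1/2)·3 + (1/4)·1 + (1/4)·9 = 4.
If Column plays C2, Row's expected payoff is (1/2)·4 + (1/4)·2 + (1/4)·2 = 3.
Column minimizes Row's payoff; the smallest is 3, so the best response is C2.

C2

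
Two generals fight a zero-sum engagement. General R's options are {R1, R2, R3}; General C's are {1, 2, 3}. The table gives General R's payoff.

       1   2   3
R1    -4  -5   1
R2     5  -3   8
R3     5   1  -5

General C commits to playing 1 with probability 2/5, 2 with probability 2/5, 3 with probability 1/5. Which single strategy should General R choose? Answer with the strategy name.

R2

Expected payoff of R1: (2/5)·(-4) + (2/5)·(-5) + (1/5)·1 = -17/5.
Expected payoff of R2: (2/5)·5 + (2/5)·(-3) + (1/5)·8 = 12/5.
Expected payoff of R3: (2/5)·5 + (2/5)·1 + (1/5)·(-5) = 7/5.
The largest is 12/5, so General R's best response is R2.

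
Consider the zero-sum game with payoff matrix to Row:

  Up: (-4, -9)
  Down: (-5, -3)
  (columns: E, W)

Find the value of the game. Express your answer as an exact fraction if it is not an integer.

-33/7

Row minima: Up → -9, Down → -5; maximin = -5.
Column maxima: E → -4, W → -3; minimax = -4.
-5 ≠ -4, so there is no saddle point; optimal play is mixed.
Let Row play Up with probability p. Expected payoff against E: (-4)p + (-5)(1−p) = p − 5; against W: (-9)p + (-3)(1−p) = −6p − 3.
Setting these equal: p − 5 = −6p − 3 ⇒ 7p = 2 ⇒ p = 2/7, and the value is (1)·(2/7) − 5 = -33/7.
For Column: with q = P(E), equating Up's and Down's payoffs gives 5q − 9 = −2q − 3 ⇒ q = 6/7.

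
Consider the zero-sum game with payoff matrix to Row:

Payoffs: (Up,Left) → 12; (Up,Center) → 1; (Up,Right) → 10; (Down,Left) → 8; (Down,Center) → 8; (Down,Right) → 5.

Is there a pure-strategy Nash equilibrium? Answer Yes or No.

Row minima: Up → 1, Down → 5; maximin = 5.
Column maxima: Left → 12, Center → 8, Right → 10; minimax = 8.
5 ≠ 8, so no pure-strategy equilibrium exists.

No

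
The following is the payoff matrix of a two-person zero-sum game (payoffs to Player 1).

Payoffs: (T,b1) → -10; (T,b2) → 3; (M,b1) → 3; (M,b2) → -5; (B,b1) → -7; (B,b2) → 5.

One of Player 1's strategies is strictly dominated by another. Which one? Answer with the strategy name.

B gives a strictly higher payoff than T against every column: -7 > -10, 5 > 3.
So T is strictly dominated and Player 1 never plays it.

T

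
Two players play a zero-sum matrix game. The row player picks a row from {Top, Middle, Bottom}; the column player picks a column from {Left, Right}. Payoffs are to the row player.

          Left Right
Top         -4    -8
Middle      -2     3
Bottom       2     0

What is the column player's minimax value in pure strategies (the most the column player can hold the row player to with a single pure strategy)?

Column maxima: Left → 2, Right → 3.
The smallest of these is 2.

2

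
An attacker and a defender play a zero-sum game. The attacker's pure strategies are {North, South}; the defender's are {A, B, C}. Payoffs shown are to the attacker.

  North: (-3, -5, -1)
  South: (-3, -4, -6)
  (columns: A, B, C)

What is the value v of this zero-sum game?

-13/3

Row minima: North → -5, South → -6; maximin = -5.
Column maxima: A → -3, B → -4, C → -1; minimax = -4.
-5 ≠ -4, so there is no saddle point; optimal play is mixed.
A is strictly dominated by B (it gives the attacker strictly more in every row), so the defender never plays it.
On the remaining 2×2 (North, South vs B, C):
Let the attacker play North with probability p. Expected payoff against B: (-5)p + (-4)(1−p) = −p − 4; against C: (-1)p + (-6)(1−p) = 5p − 6.
Setting these equal: −p − 4 = 5p − 6 ⇒ −6p = -2 ⇒ p = 1/3, and the value is (-1)·(1/3) − 4 = -13/3.
For the defender: with q = P(B), equating North's and South's payoffs gives −4q − 1 = 2q − 6 ⇒ q = 5/6.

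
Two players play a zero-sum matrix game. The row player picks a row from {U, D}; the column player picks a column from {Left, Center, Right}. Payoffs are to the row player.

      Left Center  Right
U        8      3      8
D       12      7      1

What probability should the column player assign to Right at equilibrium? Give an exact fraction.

4/11

Row minima: U → 3, D → 1; maximin = 3.
Column maxima: Left → 12, Center → 7, Right → 8; minimax = 7.
3 ≠ 7, so there is no saddle point; optimal play is mixed.
Left is strictly dominated by Center (it gives the row player strictly more in every row), so the column player never plays it.
On the remaining 2×2 (U, D vs Center, Right):
Let the row player play U with probability p. Expected payoff against Center: 3p + 7(1−p) = −4p + 7; against Right: 8p + 1(1−p) = 7p + 1.
Setting these equal: −4p + 7 = 7p + 1 ⇒ −11p = -6 ⇒ p = 6/11, and the value is (-4)·(6/11) + 7 = 53/11.
For the column player: with q = P(Center), equating U's and D's payoffs gives −5q + 8 = 6q + 1 ⇒ q = 7/11.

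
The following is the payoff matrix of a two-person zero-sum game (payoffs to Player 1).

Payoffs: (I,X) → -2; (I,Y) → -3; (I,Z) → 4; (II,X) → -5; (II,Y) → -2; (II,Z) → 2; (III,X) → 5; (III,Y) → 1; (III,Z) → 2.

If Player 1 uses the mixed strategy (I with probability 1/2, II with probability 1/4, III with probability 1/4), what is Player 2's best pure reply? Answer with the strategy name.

If Player 2 plays X, Player 1's expected payoff is (1/2)·(-2) + (1/4)·(-5) + (1/4)·5 = -1.
If Player 2 plays Y, Player 1's expected payoff is (1/2)·(-3) + (1/4)·(-2) + (1/4)·1 = -7/4.
If Player 2 plays Z, Player 1's expected payoff is (1/2)·4 + (1/4)·2 + (1/4)·2 = 3.
Player 2 minimizes Player 1's payoff; the smallest is -7/4, so the best response is Y.

Y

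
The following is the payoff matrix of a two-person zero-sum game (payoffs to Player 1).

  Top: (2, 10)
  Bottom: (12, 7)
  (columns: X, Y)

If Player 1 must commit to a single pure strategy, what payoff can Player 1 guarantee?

7

Row minima: Top → 2, Bottom → 7.
The best of these is 7.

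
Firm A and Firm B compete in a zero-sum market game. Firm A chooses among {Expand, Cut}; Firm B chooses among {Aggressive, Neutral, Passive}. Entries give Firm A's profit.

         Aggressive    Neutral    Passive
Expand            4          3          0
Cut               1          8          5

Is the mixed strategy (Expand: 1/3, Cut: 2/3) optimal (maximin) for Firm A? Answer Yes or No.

No

Against Aggressive this mix gives (1/3)·4 + (2/3)·1 = 2.
Against Neutral this mix gives (1/3)·3 + (2/3)·8 = 19/3.
Against Passive this mix gives (1/3)·0 + (2/3)·5 = 10/3.
Firm B will play Aggressive, holding Firm A to 2. Shifting weight toward the row that does better against Aggressive would raise this floor (the equalizing mix achieves 5/2 against both Aggressive and Passive), so the proposed strategy is not optimal.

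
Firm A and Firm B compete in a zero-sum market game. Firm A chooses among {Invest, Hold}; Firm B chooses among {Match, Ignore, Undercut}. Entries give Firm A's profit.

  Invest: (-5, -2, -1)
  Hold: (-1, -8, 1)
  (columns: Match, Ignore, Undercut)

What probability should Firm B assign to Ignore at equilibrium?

Row minima: Invest → -5, Hold → -8; maximin = -5.
Column maxima: Match → -1, Ignore → -2, Undercut → 1; minimax = -2.
-5 ≠ -2, so there is no saddle point; optimal play is mixed.
Undercut is strictly dominated by Match (it gives Firm A strictly more in every row), so Firm B never plays it.
On the remaining 2×2 (Invest, Hold vs Match, Ignore):
Let Firm A play Invest with probability p. Expected payoff against Match: (-5)p + (-1)(1−p) = −4p − 1; against Ignore: (-2)p + (-8)(1−p) = 6p − 8.
Setting these equal: −4p − 1 = 6p − 8 ⇒ −10p = -7 ⇒ p = 7/10, and the value is (-4)·(7/10) − 1 = -19/5.
For Firm B: with q = P(Match), equating Invest's and Hold's payoffs gives −3q − 2 = 7q − 8 ⇒ q = 3/5.

2/5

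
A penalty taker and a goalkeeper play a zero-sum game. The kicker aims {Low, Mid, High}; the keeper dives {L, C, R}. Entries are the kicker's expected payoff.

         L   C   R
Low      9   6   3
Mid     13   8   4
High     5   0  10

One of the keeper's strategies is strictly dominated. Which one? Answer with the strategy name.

C holds the kicker's payoff strictly below L in every row: 6 < 9, 8 < 13, 0 < 5.
So L is strictly dominated for the keeper.

L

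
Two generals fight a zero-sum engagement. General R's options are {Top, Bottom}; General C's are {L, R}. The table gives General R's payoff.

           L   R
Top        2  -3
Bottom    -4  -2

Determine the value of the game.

-16/7

Row minima: Top → -3, Bottom → -4; maximin = -3.
Column maxima: L → 2, R → -2; minimax = -2.
-3 ≠ -2, so there is no saddle point; optimal play is mixed.
Let General R play Top with probability p. Expected payoff against L: 2p + (-4)(1−p) = 6p − 4; against R: (-3)p + (-2)(1−p) = −p − 2.
Setting these equal: 6p − 4 = −p − 2 ⇒ 7p = 2 ⇒ p = 2/7, and the value is (6)·(2/7) − 4 = -16/7.
For General C: with q = P(L), equating Top's and Bottom's payoffs gives 5q − 3 = −2q − 2 ⇒ q = 1/7.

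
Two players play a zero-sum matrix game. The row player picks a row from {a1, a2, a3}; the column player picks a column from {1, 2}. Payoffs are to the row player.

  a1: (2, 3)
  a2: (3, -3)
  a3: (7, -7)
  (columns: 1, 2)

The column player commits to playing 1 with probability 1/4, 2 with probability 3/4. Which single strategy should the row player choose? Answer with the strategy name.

a1

Expected payoff of a1: (1/4)·2 + (3/4)·3 = 11/4.
Expected payoff of a2: (1/4)·3 + (3/4)·(-3) = -3/2.
Expected payoff of a3: (1/4)·7 + (3/4)·(-7) = -7/2.
The largest is 11/4, so the row player's best response is a1.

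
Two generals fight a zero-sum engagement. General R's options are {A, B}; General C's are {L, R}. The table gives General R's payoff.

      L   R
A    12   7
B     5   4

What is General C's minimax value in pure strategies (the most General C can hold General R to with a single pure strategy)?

7

Column maxima: L → 12, R → 7.
The smallest of these is 7.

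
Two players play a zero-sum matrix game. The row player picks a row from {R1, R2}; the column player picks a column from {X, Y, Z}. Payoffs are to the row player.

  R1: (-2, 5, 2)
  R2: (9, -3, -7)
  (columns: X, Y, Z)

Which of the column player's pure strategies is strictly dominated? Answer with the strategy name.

Z holds the row player's payoff strictly below Y in every row: 2 < 5, -7 < -3.
So Y is strictly dominated for the column player.

Y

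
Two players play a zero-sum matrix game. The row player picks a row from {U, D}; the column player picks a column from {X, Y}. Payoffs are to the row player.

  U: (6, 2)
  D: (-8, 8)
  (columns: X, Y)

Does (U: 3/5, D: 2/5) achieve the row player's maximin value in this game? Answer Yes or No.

Against X this mix gives (3/5)·6 + (2/5)·(-8) = 2/5.
Against Y this mix gives (3/5)·2 + (2/5)·8 = 22/5.
The column player will play X, holding the row player to 2/5. Shifting weight toward the row that does better against X would raise this floor (the equalizing mix achieves 16/5 against both X and Y), so the proposed strategy is not optimal.

No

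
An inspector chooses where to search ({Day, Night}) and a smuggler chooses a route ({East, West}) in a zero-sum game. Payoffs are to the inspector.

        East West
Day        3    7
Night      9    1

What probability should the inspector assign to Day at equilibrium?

2/3

Row minima: Day → 3, Night → 1; maximin = 3.
Column maxima: East → 9, West → 7; minimax = 7.
3 ≠ 7, so there is no saddle point; optimal play is mixed.
Let the inspector play Day with probability p. Expected payoff against East: 3p + 9(1−p) = −6p + 9; against West: 7p + 1(1−p) = 6p + 1.
Setting these equal: −6p + 9 = 6p + 1 ⇒ −12p = -8 ⇒ p = 2/3, and the value is (-6)·(2/3) + 9 = 5.
For the smuggler: with q = P(East), equating Day's and Night's payoffs gives −4q + 7 = 8q + 1 ⇒ q = 1/2.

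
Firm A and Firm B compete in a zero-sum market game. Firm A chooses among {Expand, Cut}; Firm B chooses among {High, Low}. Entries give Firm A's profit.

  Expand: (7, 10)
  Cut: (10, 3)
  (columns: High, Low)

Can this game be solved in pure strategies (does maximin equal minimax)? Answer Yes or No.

No

Row minima: Expand → 7, Cut → 3; maximin = 7.
Column maxima: High → 10, Low → 10; minimax = 10.
7 ≠ 10, so no pure-strategy equilibrium exists.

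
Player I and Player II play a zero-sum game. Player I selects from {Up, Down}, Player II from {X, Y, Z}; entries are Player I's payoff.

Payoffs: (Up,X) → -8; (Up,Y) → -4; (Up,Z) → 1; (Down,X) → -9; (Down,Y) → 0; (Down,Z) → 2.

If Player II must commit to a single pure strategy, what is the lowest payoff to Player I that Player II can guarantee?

Column maxima: X → -8, Y → 0, Z → 2.
The smallest of these is -8.

-8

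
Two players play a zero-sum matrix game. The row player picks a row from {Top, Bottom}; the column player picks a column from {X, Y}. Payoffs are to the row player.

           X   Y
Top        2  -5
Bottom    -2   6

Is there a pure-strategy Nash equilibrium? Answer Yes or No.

Row minima: Top → -5, Bottom → -2; maximin = -2.
Column maxima: X → 2, Y → 6; minimax = 2.
-2 ≠ 2, so no pure-strategy equilibrium exists.

No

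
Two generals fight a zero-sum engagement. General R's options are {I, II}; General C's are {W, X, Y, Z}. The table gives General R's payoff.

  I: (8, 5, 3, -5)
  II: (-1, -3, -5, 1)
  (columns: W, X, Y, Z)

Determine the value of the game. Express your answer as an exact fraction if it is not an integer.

-11/7

Row minima: I → -5, II → -5; maximin = -5.
Column maxima: W → 8, X → 5, Y → 3, Z → 1; minimax = 1.
-5 ≠ 1, so there is no saddle point; optimal play is mixed.
W is strictly dominated by X (it gives General R strictly more in every row), so General C never plays it.
X is strictly dominated by Y (it gives General R strictly more in every row), so General C never plays it.
On the remaining 2×2 (I, II vs Y, Z):
Let General R play I with probability p. Expected payoff against Y: 3p + (-5)(1−p) = 8p − 5; against Z: (-5)p + 1(1−p) = −6p + 1.
Setting these equal: 8p − 5 = −6p + 1 ⇒ 14p = 6 ⇒ p = 3/7, and the value is (8)·(3/7) − 5 = -11/7.
For General C: with q = P(Y), equating I's and II's payoffs gives 8q − 5 = −6q + 1 ⇒ q = 3/7.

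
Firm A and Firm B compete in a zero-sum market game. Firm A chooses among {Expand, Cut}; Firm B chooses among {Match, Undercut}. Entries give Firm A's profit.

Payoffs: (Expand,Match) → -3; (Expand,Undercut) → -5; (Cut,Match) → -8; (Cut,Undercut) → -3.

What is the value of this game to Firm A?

Row minima: Expand → -5, Cut → -8; maximin = -5.
Column maxima: Match → -3, Undercut → -3; minimax = -3.
-5 ≠ -3, so there is no saddle point; optimal play is mixed.
Let Firm A play Expand with probability p. Expected payoff against Match: (-3)p + (-8)(1−p) = 5p − 8; against Undercut: (-5)p + (-3)(1−p) = −2p − 3.
Setting these equal: 5p − 8 = −2p − 3 ⇒ 7p = 5 ⇒ p = 5/7, and the value is (5)·(5/7) − 8 = -31/7.
For Firm B: with q = P(Match), equating Expand's and Cut's payoffs gives 2q − 5 = −5q − 3 ⇒ q = 2/7.

-31/7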